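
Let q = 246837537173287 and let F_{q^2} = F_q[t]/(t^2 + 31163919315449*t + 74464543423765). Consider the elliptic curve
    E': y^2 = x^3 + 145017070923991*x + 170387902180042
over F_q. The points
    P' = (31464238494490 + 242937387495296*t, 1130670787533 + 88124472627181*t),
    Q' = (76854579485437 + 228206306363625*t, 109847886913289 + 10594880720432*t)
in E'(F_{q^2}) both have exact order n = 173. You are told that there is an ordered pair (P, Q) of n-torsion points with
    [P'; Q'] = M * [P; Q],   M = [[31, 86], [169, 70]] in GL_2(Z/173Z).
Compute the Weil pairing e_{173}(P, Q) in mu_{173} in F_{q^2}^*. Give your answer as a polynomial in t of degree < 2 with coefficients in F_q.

e_{173} is bilinear + alternating on E[173], so e_{173}(31*P + 86*Q, 169*P + 70*Q) = e_{173}(P,Q)^(31*70-86*169).
det(M) mod 173 = 92; its inverse in (Z/173)^* is 126 (check: 92*126 mod 173 = 1).
n = 173 = (10101101)_2 (8 bits, wt 5); accumulate f_{173,P'}(Q'+S)/f_{173,P'}(S) along the 7-step ladder.
f_P(D_Q)/f_Q(D_P) = 34827776851615 + 153930274916335*t.
Raise to 126: e(P,Q) = 3229270644462 + 59754270976326*t in mu_{173}.

3229270644462 + 59754270976326*t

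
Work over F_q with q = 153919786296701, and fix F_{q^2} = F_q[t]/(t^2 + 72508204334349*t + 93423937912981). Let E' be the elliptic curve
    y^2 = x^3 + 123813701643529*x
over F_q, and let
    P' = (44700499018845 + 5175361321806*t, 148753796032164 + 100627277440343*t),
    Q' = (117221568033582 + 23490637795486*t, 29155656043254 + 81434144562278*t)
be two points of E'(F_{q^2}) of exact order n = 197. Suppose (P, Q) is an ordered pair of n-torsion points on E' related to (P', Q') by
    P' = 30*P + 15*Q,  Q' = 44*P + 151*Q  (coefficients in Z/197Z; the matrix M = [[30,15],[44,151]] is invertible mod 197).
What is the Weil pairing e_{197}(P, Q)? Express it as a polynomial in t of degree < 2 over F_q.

63851157409155 + 132979274578990*t

The 197-Weil pairing on E[197] over F_{153919786296701} is alternating-bilinear: e_{197}(P',Q') = e_{197}(P,Q)^det(M).
Inverting 127 mod 197: 121. Thus e_{197}(P,Q) = e(P',Q')^{121}.
Double-and-add over 11000101: 8-1 doublings, 4-1 additions; each step l_{T,T}/v_{2T} or l_{T,P'}/v at Q'+S for random S.
So e_{197}(P',Q') = 7250578665974 + 100039531650484*t.
e_{197}(P,Q) = (7250578665974 + 100039531650484*t)^{121} = 63851157409155 + 132979274578990*t.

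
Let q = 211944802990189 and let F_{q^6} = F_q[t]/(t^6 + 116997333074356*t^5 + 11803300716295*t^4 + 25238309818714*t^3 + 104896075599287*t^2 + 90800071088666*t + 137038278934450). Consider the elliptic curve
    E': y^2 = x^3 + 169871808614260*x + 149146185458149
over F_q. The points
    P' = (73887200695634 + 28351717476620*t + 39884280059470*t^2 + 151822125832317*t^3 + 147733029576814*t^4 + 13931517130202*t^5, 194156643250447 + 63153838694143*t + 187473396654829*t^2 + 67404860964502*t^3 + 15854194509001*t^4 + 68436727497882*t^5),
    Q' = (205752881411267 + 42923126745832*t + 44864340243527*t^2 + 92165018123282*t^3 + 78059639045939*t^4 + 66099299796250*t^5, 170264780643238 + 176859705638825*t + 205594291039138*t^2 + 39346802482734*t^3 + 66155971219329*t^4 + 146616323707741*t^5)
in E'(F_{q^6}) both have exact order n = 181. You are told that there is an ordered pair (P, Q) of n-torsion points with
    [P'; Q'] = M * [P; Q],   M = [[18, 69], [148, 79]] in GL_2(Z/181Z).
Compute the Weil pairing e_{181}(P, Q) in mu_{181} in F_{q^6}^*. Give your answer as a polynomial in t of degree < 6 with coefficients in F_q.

Alternating bilinearity on E[181] (values in mu_{181} in F_{211944802990189^6}) gives e(P',Q') = e(P,Q)^det(M).
Inverting 79 mod 181: 55. Thus e_{181}(P,Q) = e(P',Q')^{55}.
8-bit Miller (10110101) on E'/F_{211944802990189} with a'=169871808614260, b'=149146185458149: accumulate tangent/chord ratios at Q'+S and P'+S'.
f_P(D_Q)/f_Q(D_P) = 70194572398078 + 28525555678119*t + 51100634949225*t^2 + 139889265866579*t^3 + 886975555147*t^4 + 48242903128559*t^5.
e_{181}(P,Q) = (70194572398078 + 28525555678119*t + 51100634949225*t^2 + 139889265866579*t^3 + 886975555147*t^4 + 48242903128559*t^5)^{55} = 195907456622547 + 96416430913203*t + 107195093405608*t^2 + 173914580750621*t^3 + 2953511977133*t^4 + 110790073112504*t^5.

195907456622547 + 96416430913203*t + 107195093405608*t^2 + 173914580750621*t^3 + 2953511977133*t^4 + 110790073112504*t^5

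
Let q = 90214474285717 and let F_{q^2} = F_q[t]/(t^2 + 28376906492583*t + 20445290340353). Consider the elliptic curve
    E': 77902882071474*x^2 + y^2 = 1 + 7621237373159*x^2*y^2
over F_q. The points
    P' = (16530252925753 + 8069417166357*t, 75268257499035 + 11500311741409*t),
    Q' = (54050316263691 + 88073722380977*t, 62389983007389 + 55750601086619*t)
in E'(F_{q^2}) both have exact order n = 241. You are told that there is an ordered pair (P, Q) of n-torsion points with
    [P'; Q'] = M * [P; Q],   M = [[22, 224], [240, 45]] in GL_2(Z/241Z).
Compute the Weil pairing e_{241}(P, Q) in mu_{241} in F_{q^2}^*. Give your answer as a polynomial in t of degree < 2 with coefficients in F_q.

e_{241}(aP+bQ,cP+dQ) = e_{241}(P,Q)^(ad-bc); with (a,b,c,d)=(22,224,240,45) this gives the det-241 law.
Inverting 9 mod 241: 134. Thus e_{241}(P,Q) = e(P',Q')^{134}.
Edwards->Montgomery: u=(1+y)/(1-y), v=u/x -> 45707798138621v^2=u^3+24897678500467u^2+u; then x_W=40124029746008u+29289765621725: y^2=x^3+52051942268580.
8-bit Miller (11110001) on E'/F_{90214474285717} with a'=0, b'=52051942268580: accumulate tangent/chord ratios at Q'+S and P'+S'.
The quotient is 76408273078010 + 40854692585888*t.
Thus e_{241}(P,Q) = 62300019432054 + 14062884711344*t.

62300019432054 + 14062884711344*t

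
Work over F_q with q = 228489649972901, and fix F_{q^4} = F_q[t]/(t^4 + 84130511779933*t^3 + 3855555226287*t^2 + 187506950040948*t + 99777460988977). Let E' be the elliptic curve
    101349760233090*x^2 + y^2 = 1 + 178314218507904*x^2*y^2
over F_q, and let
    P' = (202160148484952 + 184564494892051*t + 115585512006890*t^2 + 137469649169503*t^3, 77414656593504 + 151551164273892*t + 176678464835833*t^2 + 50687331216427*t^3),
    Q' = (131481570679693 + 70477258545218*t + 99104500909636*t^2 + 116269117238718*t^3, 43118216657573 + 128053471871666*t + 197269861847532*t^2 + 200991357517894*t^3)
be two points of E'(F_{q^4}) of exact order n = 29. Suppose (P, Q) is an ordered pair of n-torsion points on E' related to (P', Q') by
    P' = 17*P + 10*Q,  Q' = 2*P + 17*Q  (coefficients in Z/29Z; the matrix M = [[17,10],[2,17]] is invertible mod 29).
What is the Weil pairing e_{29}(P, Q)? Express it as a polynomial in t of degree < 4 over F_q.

The 29-Weil pairing on E[29] over F_{228489649972901} is alternating-bilinear: e_{29}(P',Q') = e_{29}(P,Q)^det(M).
det(M) mod 29 = 8; its inverse in (Z/29)^* is 11 (check: 8*11 mod 29 = 1).
Edwards->Montgomery: u=(1+y)/(1-y), v=u/x -> 98849397490003v^2=u^3+159786869201067u^2+u; then x_W=95003710417747u+46610663123499: y^2=x^3+106153472652841*x+60077177583236.
Miller loop for e_{29} over F_{228489649972901^4}: bits of 29 = 11101; 4 double steps + 3 add steps, l/v at each.
f_P(D_Q)/f_Q(D_P) = 39328268117559 + 161990227936413*t + 222396342682357*t^2 + 182482277065711*t^3.
Thus e_{29}(P,Q) = 14054706894162 + 4907634169542*t + 166021864457740*t^2 + 163316220964674*t^3.

14054706894162 + 4907634169542*t + 166021864457740*t^2 + 163316220964674*t^3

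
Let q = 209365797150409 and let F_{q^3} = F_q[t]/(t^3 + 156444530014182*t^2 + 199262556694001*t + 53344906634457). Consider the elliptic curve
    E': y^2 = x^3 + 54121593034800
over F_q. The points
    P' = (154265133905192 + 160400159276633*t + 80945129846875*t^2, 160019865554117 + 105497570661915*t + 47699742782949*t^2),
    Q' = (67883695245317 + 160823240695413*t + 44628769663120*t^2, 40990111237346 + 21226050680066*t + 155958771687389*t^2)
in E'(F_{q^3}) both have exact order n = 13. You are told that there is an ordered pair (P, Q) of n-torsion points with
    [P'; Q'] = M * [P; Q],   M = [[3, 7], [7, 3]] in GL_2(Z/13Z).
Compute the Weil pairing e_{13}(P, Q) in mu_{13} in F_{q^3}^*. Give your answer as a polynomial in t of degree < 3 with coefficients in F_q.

The 13-Weil pairing on E[13] over F_{209365797150409} is alternating-bilinear: e_{13}(P',Q') = e_{13}(P,Q)^det(M).
Inverting 12 mod 13: 12. Thus e_{13}(P,Q) = e(P',Q')^{12}.
n = 13 = (1101)_2 (4 bits, wt 3); accumulate f_{13,P'}(Q'+S)/f_{13,P'}(S) along the 3-step ladder.
So e_{13}(P',Q') = 68108500747175 + 4657223768906*t + 141457820478994*t^2.
e_{13}(P,Q) = (68108500747175 + 4657223768906*t + 141457820478994*t^2)^{12} = 59969501526129 + 37618849253666*t + 80744206159009*t^2.

59969501526129 + 37618849253666*t + 80744206159009*t^2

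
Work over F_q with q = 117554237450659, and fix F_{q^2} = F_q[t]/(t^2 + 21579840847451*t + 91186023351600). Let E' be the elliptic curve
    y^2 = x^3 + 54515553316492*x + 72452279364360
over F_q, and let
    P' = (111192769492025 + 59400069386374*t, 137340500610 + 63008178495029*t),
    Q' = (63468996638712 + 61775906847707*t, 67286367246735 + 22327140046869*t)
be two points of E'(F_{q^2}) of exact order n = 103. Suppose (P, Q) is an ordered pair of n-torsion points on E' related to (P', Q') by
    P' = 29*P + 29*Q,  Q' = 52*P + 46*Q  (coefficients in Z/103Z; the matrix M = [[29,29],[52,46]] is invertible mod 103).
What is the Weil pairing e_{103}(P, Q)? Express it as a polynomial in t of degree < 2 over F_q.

116338876672967 + 98132461464672*t

The 103-Weil pairing on E[103] over F_{117554237450659} is alternating-bilinear: e_{103}(P',Q') = e_{103}(P,Q)^det(M).
det(M) mod 103 = 32; its inverse in (Z/103)^* is 29 (check: 32*29 mod 103 = 1).
Build f_{103,P'} and f_{103,Q'} via the 7-bit ladder of 103=1100111_2; evaluate at shifted divisors; quotient in F_{117554237450659^2}.
The quotient is 58431219336351 + 114749986316059*t.
Raise to 29: e(P,Q) = 116338876672967 + 98132461464672*t in mu_{103}.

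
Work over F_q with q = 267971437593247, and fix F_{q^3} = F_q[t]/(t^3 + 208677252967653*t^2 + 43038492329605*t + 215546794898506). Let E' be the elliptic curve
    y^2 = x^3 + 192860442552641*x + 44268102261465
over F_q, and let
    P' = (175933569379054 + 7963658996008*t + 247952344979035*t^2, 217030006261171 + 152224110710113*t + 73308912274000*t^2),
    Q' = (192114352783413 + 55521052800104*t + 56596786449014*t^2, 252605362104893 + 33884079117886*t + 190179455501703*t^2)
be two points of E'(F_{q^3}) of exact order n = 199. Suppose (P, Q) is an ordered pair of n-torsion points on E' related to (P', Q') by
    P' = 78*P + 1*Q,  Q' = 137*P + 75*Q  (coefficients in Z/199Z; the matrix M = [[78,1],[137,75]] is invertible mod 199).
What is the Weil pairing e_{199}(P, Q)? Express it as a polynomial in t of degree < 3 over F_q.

e_{199}(aP+bQ,cP+dQ) = e_{199}(P,Q)^(ad-bc); with (a,b,c,d)=(78,1,137,75) this gives the det-199 law.
So e_{199}(P,Q) = e_{199}(P',Q')^{24}, since 141*24 = 1 mod 199.
Build f_{199,P'} and f_{199,Q'} via the 8-bit ladder of 199=11000111_2; evaluate at shifted divisors; quotient in F_{267971437593247^3}.
So e_{199}(P',Q') = 231976022352745 + 138799541748155*t + 24676926691451*t^2.
e_{199}(P,Q) = (231976022352745 + 138799541748155*t + 24676926691451*t^2)^{24} = 70700438215172 + 247766265842327*t + 179049025224925*t^2.

70700438215172 + 247766265842327*t + 179049025224925*t^2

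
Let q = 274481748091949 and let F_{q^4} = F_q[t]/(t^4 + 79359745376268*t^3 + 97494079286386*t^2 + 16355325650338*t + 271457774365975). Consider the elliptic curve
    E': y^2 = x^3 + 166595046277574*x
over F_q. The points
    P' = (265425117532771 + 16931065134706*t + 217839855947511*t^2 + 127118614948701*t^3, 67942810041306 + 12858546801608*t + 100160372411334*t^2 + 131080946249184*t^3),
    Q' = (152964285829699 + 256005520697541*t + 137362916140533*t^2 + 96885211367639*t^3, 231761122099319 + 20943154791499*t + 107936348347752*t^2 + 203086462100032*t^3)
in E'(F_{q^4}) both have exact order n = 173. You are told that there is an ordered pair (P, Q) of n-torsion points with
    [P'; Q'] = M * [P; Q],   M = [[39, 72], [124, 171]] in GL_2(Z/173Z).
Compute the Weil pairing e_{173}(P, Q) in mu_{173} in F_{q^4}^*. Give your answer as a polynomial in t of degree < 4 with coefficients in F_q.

e_{173} is bilinear + alternating on E[173], so e_{173}(39*P + 72*Q, 124*P + 171*Q) = e_{173}(P,Q)^(39*171-72*124).
Inverting 163 mod 173: 121. Thus e_{173}(P,Q) = e(P',Q')^{121}.
Double-and-add over 10101101: 8-1 doublings, 5-1 additions; each step l_{T,T}/v_{2T} or l_{T,P'}/v at Q'+S for random S.
Result: e(P',Q') = 234521503234711 + 90930343912321*t + 5159328947316*t^2 + 57357611239211*t^3.
Finally e_{173}(P,Q) = 207658530349066 + 199710578133681*t + 20580336999840*t^2 + 61508421454524*t^3.

207658530349066 + 199710578133681*t + 20580336999840*t^2 + 61508421454524*t^3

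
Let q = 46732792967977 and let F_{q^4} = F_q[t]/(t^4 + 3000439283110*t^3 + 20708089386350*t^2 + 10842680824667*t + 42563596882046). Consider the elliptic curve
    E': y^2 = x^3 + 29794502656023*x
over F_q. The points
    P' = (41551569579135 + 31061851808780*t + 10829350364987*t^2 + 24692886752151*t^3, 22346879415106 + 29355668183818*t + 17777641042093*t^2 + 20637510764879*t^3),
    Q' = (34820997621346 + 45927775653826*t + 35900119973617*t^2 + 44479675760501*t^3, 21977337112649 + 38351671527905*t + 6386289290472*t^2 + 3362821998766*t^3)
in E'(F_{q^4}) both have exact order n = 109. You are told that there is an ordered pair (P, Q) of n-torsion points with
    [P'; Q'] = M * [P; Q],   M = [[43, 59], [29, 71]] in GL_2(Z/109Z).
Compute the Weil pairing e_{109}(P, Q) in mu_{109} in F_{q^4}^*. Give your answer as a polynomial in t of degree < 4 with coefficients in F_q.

e_{109}(aP+bQ,cP+dQ) = e_{109}(P,Q)^(ad-bc); with (a,b,c,d)=(43,59,29,71) this gives the det-109 law.
det M = 43*71 - 59*29 = 1342 = 34 (mod 109); 34^{-1} = 93 (mod 109).
n = 109 = (1101101)_2 (7 bits, wt 5); accumulate f_{109,P'}(Q'+S)/f_{109,P'}(S) along the 6-step ladder.
The quotient is 19016022771176 + 29927469502989*t + 3122207938622*t^2 + 25024610233583*t^3.
e_{109}(P,Q) = (19016022771176 + 29927469502989*t + 3122207938622*t^2 + 25024610233583*t^3)^{93} = 25874174592247 + 16681209647099*t + 21222634074391*t^2 + 17706400527612*t^3.

25874174592247 + 16681209647099*t + 21222634074391*t^2 + 17706400527612*t^3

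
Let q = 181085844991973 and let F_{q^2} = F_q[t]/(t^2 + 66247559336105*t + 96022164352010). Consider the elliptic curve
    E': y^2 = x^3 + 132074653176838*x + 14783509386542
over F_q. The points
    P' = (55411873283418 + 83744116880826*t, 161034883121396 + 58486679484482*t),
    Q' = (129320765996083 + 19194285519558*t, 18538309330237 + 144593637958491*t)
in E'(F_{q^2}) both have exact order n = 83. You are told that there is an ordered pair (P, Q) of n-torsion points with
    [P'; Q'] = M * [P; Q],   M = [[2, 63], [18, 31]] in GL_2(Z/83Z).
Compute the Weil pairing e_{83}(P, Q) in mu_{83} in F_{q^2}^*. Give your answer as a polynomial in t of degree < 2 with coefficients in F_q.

81271751085405 + 68815292788724*t

Alternating bilinearity on E[83] (values in mu_{83} in F_{181085844991973^2}) gives e(P',Q') = e(P,Q)^det(M).
Hence e(P,Q) = e(P',Q')^{12} where 12 = 7^{-1} mod 83.
7-bit Miller (1010011) on E'/F_{181085844991973} with a'=132074653176838, b'=14783509386542: accumulate tangent/chord ratios at Q'+S and P'+S'.
f_P(D_Q)/f_Q(D_P) = 111091838527005 + 69406913795464*t.
Raise to 12: e(P,Q) = 81271751085405 + 68815292788724*t in mu_{83}.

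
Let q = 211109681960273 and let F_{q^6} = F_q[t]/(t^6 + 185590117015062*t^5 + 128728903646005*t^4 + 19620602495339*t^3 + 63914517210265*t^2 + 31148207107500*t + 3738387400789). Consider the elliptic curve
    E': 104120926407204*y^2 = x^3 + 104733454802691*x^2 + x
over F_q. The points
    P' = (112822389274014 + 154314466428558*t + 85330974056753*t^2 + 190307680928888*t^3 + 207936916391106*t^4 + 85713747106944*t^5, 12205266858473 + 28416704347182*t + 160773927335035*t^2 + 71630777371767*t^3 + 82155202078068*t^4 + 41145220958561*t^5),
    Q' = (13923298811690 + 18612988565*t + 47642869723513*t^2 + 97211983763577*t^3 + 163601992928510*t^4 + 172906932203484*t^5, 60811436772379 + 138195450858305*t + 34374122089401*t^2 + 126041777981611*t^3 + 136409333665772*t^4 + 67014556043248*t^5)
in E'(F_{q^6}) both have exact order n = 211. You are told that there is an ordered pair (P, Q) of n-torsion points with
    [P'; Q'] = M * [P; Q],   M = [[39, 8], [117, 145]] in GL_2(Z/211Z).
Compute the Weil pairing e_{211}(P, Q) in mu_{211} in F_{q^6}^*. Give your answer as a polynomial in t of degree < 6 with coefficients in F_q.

Under M = [[39,8],[117,145]] in GL_2(Z/211), e_{211}(P',Q') = e_{211}(P,Q)^(39*145-8*117 mod 211).
39*145 - 8*117 = 4719; reduced mod 211: det = 77, inverse 74.
Set x_W=1505477413644*u+111953233793229, y_W=1505477413644*v; then E': y_W^2=x_W^3+168147875255559*x_W+32649322631584.
Miller loop for e_{211} over F_{211109681960273^6}: bits of 211 = 11010011; 7 double steps + 4 add steps, l/v at each.
f_P(D_Q)/f_Q(D_P) = 75990821699137 + 181108738736422*t + 164836615406115*t^2 + 177319626178019*t^3 + 159664047072511*t^4 + 48398055682604*t^5.
(75990821699137 + 181108738736422*t + 164836615406115*t^2 + 177319626178019*t^3 + 159664047072511*t^4 + 48398055682604*t^5)^{74} mod (211109681960273,f) = 55786792440500 + 54246276672335*t + 141781058019390*t^2 + 26778586778349*t^3 + 130929942145015*t^4 + 182803157268656*t^5.

55786792440500 + 54246276672335*t + 141781058019390*t^2 + 26778586778349*t^3 + 130929942145015*t^4 + 182803157268656*t^5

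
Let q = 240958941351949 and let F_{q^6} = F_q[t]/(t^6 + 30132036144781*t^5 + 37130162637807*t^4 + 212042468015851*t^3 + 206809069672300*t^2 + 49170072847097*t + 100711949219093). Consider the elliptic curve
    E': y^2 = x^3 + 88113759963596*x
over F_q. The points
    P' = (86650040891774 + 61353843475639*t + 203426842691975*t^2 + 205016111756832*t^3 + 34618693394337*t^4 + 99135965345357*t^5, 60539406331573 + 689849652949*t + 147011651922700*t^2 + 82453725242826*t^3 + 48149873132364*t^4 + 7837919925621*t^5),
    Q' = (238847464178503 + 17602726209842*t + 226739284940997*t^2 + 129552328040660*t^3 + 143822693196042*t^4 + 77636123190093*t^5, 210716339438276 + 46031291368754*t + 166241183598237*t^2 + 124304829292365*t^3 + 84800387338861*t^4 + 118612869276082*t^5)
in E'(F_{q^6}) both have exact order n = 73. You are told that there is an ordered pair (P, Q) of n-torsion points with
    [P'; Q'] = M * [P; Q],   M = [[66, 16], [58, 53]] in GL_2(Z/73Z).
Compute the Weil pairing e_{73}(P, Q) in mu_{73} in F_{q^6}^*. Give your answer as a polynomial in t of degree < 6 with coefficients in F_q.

Since e_{73}(P,P)=e_{73}(Q,Q)=1 and e_{73}(Q,P)=e_{73}(P,Q)^{-1}, expanding e_{73}(66*P + 16*Q,58*P + 53*Q) leaves e(P,Q)^det(M).
det(M) mod 73 = 15; its inverse in (Z/73)^* is 39 (check: 15*39 mod 73 = 1).
n = 73 = (1001001)_2 (7 bits, wt 3); accumulate f_{73,P'}(Q'+S)/f_{73,P'}(S) along the 6-step ladder.
So e_{73}(P',Q') = 132943057219837 + 170973866971793*t + 45512894798099*t^2 + 24790405488975*t^3 + 205718164702056*t^4 + 136621215541981*t^5.
Hence e(P,Q) = 215687652650118 + 31753353595566*t + 66143184848661*t^2 + 99278434558915*t^3 + 207714110887849*t^4 + 150571538608172*t^5 in F_{240958941351949^6}^*.

215687652650118 + 31753353595566*t + 66143184848661*t^2 + 99278434558915*t^3 + 207714110887849*t^4 + 150571538608172*t^5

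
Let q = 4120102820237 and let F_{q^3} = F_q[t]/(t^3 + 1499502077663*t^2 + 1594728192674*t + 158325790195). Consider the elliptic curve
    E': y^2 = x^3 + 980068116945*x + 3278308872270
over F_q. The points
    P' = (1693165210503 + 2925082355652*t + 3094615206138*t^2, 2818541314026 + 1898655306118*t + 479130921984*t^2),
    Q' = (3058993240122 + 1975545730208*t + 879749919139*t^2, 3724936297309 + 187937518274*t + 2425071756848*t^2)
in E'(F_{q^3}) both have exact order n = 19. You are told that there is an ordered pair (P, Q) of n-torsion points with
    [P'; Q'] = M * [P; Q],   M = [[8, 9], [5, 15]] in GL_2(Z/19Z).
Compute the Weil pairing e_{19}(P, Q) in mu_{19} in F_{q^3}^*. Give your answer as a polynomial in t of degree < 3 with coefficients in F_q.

Alternating bilinearity on E[19] (values in mu_{19} in F_{4120102820237^3}) gives e(P',Q') = e(P,Q)^det(M).
8*15 - 9*5 = 75; reduced mod 19: det = 18, inverse 18.
5-bit Miller (10011) on E'/F_{4120102820237} with a'=980068116945, b'=3278308872270: accumulate tangent/chord ratios at Q'+S and P'+S'.
Result: e(P',Q') = 4083918129861 + 2812301994483*t + 2191560848696*t^2.
(4083918129861 + 2812301994483*t + 2191560848696*t^2)^{18} mod (4120102820237,f) = 1820701397784 + 400260368669*t + 880960897644*t^2.

1820701397784 + 400260368669*t + 880960897644*t^2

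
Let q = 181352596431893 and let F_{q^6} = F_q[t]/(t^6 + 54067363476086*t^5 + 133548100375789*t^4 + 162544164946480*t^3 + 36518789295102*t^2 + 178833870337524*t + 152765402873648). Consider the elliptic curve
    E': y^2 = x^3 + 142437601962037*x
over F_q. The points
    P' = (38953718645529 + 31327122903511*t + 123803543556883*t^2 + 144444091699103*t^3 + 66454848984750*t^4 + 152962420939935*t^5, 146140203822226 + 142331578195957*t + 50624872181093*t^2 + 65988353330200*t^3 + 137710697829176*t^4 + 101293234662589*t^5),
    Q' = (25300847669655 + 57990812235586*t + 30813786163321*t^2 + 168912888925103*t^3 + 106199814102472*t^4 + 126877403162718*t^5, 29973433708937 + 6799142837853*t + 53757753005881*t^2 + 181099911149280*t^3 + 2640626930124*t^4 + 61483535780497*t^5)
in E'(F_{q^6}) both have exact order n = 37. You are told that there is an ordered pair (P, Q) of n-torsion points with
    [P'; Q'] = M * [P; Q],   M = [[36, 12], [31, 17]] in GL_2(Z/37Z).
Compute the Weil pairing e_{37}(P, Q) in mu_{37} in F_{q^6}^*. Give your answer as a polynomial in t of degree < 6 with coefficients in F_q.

91390020040645 + 153915675557930*t + 81661045965306*t^2 + 146478138578057*t^3 + 138751898856023*t^4 + 149517500697417*t^5

e_{37} is bilinear + alternating on E[37], so e_{37}(36*P + 12*Q, 31*P + 17*Q) = e_{37}(P,Q)^(36*17-12*31).
Hence e(P,Q) = e(P',Q')^{35} where 35 = 18^{-1} mod 37.
6-bit Miller (100101) on E'/F_{181352596431893} with a'=142437601962037, b'=0: accumulate tangent/chord ratios at Q'+S and P'+S'.
e_{37}(P',Q') = 171839813419200 + 142226565586846*t + 111501177013866*t^2 + 68807995170861*t^3 + 8149495005522*t^4 + 131260726922776*t^5.
Raise to 35: e(P,Q) = 91390020040645 + 153915675557930*t + 81661045965306*t^2 + 146478138578057*t^3 + 138751898856023*t^4 + 149517500697417*t^5 in mu_{37}.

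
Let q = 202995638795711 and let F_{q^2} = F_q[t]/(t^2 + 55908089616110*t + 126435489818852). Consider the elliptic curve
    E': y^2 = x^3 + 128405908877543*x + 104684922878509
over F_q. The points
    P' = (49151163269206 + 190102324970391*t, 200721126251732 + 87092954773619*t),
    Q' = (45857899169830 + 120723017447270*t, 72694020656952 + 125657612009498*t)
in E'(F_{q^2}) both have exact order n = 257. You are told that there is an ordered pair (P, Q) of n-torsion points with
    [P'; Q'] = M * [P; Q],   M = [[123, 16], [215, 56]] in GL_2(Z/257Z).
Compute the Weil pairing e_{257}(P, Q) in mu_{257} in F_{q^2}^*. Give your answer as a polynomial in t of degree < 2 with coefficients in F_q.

158650587134545 + 145181828811276*t

Under M = [[123,16],[215,56]] in GL_2(Z/257), e_{257}(P',Q') = e_{257}(P,Q)^(123*56-16*215 mod 257).
Inverting 107 mod 257: 245. Thus e_{257}(P,Q) = e(P',Q')^{245}.
n = 257 = (100000001)_2 (9 bits, wt 2); accumulate f_{257,P'}(Q'+S)/f_{257,P'}(S) along the 8-step ladder.
The quotient is 14040414390476 + 128619724703212*t.
e_{257}(P,Q) = (14040414390476 + 128619724703212*t)^{245} = 158650587134545 + 145181828811276*t.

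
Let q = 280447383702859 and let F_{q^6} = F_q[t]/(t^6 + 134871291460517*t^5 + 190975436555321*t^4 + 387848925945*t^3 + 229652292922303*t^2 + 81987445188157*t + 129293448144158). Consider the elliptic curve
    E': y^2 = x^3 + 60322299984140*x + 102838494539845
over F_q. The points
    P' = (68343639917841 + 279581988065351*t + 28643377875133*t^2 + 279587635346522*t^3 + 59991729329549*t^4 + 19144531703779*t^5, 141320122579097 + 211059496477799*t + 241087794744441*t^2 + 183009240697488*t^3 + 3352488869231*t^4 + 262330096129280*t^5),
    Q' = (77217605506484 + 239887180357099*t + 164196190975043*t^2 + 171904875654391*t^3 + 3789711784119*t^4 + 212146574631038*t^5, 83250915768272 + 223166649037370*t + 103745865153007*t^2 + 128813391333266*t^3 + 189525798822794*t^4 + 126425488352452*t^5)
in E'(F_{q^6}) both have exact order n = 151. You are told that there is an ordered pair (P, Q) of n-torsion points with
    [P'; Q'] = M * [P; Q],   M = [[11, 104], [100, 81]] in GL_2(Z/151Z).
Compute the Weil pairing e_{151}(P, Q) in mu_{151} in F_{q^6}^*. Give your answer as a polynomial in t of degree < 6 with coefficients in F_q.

49580747320844 + 86119786323636*t + 89619633005147*t^2 + 187123049649838*t^3 + 103614120457302*t^4 + 249994163650282*t^5

Since e_{151}(P,P)=e_{151}(Q,Q)=1 and e_{151}(Q,P)=e_{151}(P,Q)^{-1}, expanding e_{151}(11*P + 104*Q,100*P + 81*Q) leaves e(P,Q)^det(M).
Hence e(P,Q) = e(P',Q')^{38} where 38 = 4^{-1} mod 151.
n = 151 = (10010111)_2 (8 bits, wt 5); accumulate f_{151,P'}(Q'+S)/f_{151,P'}(S) along the 7-step ladder.
So e_{151}(P',Q') = 195101665575331 + 269635108445217*t + 144820666234743*t^2 + 229520628682769*t^3 + 103900561539528*t^4 + 190810889592559*t^5.
(195101665575331 + 269635108445217*t + 144820666234743*t^2 + 229520628682769*t^3 + 103900561539528*t^4 + 190810889592559*t^5)^{38} mod (280447383702859,f) = 49580747320844 + 86119786323636*t + 89619633005147*t^2 + 187123049649838*t^3 + 103614120457302*t^4 + 249994163650282*t^5.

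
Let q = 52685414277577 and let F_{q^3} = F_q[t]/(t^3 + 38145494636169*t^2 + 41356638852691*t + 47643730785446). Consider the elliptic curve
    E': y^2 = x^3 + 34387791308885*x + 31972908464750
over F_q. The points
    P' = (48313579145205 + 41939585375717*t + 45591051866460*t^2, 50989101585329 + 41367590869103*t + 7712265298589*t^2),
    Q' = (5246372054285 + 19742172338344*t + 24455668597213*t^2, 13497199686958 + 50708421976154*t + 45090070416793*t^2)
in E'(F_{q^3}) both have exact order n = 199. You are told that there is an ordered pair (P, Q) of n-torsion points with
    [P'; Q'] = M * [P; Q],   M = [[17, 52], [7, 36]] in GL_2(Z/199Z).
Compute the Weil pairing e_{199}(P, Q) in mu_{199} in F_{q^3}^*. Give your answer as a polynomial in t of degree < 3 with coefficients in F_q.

41515778177824 + 49730600563818*t + 37512971189177*t^2

Under M = [[17,52],[7,36]] in GL_2(Z/199), e_{199}(P',Q') = e_{199}(P,Q)^(17*36-52*7 mod 199).
Hence e(P,Q) = e(P',Q')^{65} where 65 = 49^{-1} mod 199.
n = 199 = (11000111)_2 (8 bits, wt 5); accumulate f_{199,P'}(Q'+S)/f_{199,P'}(S) along the 7-step ladder.
The quotient is 23756432961723 + 20565102937917*t + 39831966755704*t^2.
(23756432961723 + 20565102937917*t + 39831966755704*t^2)^{65} mod (52685414277577,f) = 41515778177824 + 49730600563818*t + 37512971189177*t^2.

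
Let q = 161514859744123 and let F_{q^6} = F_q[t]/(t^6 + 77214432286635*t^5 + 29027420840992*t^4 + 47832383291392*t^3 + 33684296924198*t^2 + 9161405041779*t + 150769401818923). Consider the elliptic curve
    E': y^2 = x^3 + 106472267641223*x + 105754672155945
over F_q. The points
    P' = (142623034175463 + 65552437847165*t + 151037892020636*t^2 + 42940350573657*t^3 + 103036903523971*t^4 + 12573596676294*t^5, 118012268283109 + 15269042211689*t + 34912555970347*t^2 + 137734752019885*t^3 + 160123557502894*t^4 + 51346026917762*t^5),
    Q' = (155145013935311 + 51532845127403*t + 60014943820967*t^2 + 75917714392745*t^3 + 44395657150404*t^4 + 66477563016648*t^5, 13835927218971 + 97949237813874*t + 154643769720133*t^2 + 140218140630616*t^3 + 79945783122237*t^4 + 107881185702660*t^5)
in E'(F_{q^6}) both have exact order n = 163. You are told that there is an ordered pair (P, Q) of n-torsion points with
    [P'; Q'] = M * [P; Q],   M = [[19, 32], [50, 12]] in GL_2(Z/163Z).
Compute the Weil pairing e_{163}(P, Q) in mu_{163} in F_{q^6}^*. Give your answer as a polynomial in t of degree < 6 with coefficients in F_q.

101580909584818 + 71997735305115*t + 5759772911715*t^2 + 32196996069350*t^3 + 81426280330631*t^4 + 40228759169488*t^5

e_{163} is bilinear + alternating on E[163], so e_{163}(19*P + 32*Q, 50*P + 12*Q) = e_{163}(P,Q)^(19*12-32*50).
Inverting 95 mod 163: 151. Thus e_{163}(P,Q) = e(P',Q')^{151}.
8-bit Miller (10100011) on E'/F_{161514859744123} with a'=106472267641223, b'=105754672155945: accumulate tangent/chord ratios at Q'+S and P'+S'.
So e_{163}(P',Q') = 66077308999514 + 119754113748913*t + 50540812367725*t^2 + 152474676899051*t^3 + 16660557237379*t^4 + 72407240692686*t^5.
Hence e(P,Q) = 101580909584818 + 71997735305115*t + 5759772911715*t^2 + 32196996069350*t^3 + 81426280330631*t^4 + 40228759169488*t^5 in F_{161514859744123^6}^*.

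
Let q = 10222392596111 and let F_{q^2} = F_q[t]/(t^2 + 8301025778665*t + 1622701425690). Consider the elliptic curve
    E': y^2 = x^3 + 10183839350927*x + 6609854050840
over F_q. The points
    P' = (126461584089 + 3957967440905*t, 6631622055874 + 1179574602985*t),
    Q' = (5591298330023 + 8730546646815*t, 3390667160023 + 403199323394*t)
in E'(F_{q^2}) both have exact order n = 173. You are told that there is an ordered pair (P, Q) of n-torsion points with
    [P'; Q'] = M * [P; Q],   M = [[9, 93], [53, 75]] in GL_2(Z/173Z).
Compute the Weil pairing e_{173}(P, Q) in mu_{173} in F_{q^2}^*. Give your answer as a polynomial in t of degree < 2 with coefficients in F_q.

8101878516199 + 4702716156496*t

e_{173} is bilinear + alternating on E[173], so e_{173}(9*P + 93*Q, 53*P + 75*Q) = e_{173}(P,Q)^(9*75-93*53).
So e_{173}(P,Q) = e_{173}(P',Q')^{39}, since 71*39 = 1 mod 173.
Miller loop for e_{173} over F_{10222392596111^2}: bits of 173 = 10101101; 7 double steps + 4 add steps, l/v at each.
f_P(D_Q)/f_Q(D_P) = 5401717871267 + 7542862488274*t.
Hence e(P,Q) = 8101878516199 + 4702716156496*t in F_{10222392596111^2}^*.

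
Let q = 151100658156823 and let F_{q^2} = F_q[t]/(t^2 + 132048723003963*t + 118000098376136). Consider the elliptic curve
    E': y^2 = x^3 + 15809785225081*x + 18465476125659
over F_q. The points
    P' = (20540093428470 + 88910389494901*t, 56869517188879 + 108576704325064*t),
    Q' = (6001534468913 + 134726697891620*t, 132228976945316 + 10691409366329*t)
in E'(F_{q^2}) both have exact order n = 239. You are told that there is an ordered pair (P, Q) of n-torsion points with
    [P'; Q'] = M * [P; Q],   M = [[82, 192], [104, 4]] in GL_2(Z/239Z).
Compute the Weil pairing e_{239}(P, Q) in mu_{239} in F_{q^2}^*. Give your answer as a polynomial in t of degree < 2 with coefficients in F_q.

775791709872 + 127685806639375*t

e_{239}(aP+bQ,cP+dQ) = e_{239}(P,Q)^(ad-bc); with (a,b,c,d)=(82,192,104,4) this gives the det-239 law.
Hence e(P,Q) = e(P',Q')^{165} where 165 = 197^{-1} mod 239.
Double-and-add over 11101111: 8-1 doublings, 7-1 additions; each step l_{T,T}/v_{2T} or l_{T,P'}/v at Q'+S for random S.
f_P(D_Q)/f_Q(D_P) = 105819711083878 + 52980855223434*t.
Hence e(P,Q) = 775791709872 + 127685806639375*t in F_{151100658156823^2}^*.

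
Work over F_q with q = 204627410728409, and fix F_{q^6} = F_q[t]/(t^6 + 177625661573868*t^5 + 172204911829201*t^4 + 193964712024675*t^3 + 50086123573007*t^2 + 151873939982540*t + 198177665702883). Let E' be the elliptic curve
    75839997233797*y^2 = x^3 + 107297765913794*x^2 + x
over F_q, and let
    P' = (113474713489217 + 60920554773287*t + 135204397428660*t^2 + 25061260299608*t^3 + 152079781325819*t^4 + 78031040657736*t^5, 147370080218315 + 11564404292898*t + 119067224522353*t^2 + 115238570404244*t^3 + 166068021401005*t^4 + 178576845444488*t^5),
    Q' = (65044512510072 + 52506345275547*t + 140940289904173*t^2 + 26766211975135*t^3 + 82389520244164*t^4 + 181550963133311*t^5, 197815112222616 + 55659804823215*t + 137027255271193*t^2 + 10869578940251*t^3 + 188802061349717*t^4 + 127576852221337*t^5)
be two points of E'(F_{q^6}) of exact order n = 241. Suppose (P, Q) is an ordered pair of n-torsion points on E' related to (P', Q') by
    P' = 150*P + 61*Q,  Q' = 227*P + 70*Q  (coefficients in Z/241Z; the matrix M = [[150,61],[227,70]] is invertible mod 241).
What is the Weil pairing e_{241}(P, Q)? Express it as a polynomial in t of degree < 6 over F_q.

e_{241} is bilinear + alternating on E[241], so e_{241}(150*P + 61*Q, 227*P + 70*Q) = e_{241}(P,Q)^(150*70-61*227).
So e_{241}(P,Q) = e_{241}(P',Q')^{125}, since 27*125 = 1 mod 241.
Montgomery->Weierstrass: x_W = 62586923345991*x+26368673494667, y_W=62586923345991*y on F_{204627410728409}; lands on y^2=x^3+169904711547395*x+178567893803275.
8-bit Miller (11110001) on E'/F_{204627410728409} with a'=169904711547395, b'=178567893803275: accumulate tangent/chord ratios at Q'+S and P'+S'.
e_{241}(P',Q') = 54017169072485 + 101944847534602*t + 145892453740050*t^2 + 32333605655935*t^3 + 94052797678918*t^4 + 35672383008798*t^5.
(54017169072485 + 101944847534602*t + 145892453740050*t^2 + 32333605655935*t^3 + 94052797678918*t^4 + 35672383008798*t^5)^{125} mod (204627410728409,f) = 113675635590901 + 43811142941775*t + 123210671401171*t^2 + 111340348469991*t^3 + 173333643323967*t^4 + 42168318458065*t^5.

113675635590901 + 43811142941775*t + 123210671401171*t^2 + 111340348469991*t^3 + 173333643323967*t^4 + 42168318458065*t^5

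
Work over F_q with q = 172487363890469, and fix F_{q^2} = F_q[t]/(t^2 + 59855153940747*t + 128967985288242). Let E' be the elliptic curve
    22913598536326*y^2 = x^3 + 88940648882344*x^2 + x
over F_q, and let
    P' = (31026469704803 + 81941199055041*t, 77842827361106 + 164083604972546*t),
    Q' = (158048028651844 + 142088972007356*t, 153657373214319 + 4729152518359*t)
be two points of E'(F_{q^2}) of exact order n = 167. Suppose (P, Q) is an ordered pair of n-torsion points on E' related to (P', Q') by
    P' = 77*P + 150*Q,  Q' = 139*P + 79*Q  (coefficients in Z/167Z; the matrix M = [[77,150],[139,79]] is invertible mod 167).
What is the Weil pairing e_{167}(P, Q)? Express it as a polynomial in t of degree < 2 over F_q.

The 167-Weil pairing on E[167] over F_{172487363890469} is alternating-bilinear: e_{167}(P',Q') = e_{167}(P,Q)^det(M).
Inverting 96 mod 167: 127. Thus e_{167}(P,Q) = e(P',Q')^{127}.
(x,y)|->(67452487637201x+118928929173253,67452487637201y) sends E' to y^2=x^3+66705273888969*x+121618975104889.
Build f_{167,P'} and f_{167,Q'} via the 8-bit ladder of 167=10100111_2; evaluate at shifted divisors; quotient in F_{172487363890469^2}.
The quotient is 10837496769306 + 149253132399944*t.
(10837496769306 + 149253132399944*t)^{127} mod (172487363890469,f) = 38649064458082 + 7806426612913*t.

38649064458082 + 7806426612913*t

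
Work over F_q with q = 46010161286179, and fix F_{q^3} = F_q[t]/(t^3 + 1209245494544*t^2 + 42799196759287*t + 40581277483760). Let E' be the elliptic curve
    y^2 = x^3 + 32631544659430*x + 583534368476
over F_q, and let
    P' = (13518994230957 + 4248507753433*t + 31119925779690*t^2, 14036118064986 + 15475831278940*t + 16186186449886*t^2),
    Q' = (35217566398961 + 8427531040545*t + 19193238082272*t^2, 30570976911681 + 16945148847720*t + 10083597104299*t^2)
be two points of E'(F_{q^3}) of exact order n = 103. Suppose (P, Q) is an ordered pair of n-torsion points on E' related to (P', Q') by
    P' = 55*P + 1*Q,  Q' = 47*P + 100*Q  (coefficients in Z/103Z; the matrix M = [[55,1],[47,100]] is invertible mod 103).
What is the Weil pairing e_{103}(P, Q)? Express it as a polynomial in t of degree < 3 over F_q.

Alternating bilinearity on E[103] (values in mu_{103} in F_{46010161286179^3}) gives e(P',Q') = e(P,Q)^det(M).
det(M) mod 103 = 97; its inverse in (Z/103)^* is 17 (check: 97*17 mod 103 = 1).
Miller loop for e_{103} over F_{46010161286179^3}: bits of 103 = 1100111; 6 double steps + 4 add steps, l/v at each.
So e_{103}(P',Q') = 44578357437646 + 35486181312652*t + 35795450051878*t^2.
(44578357437646 + 35486181312652*t + 35795450051878*t^2)^{17} mod (46010161286179,f) = 9844808821838 + 27109762260320*t + 11093391873017*t^2.

9844808821838 + 27109762260320*t + 11093391873017*t^2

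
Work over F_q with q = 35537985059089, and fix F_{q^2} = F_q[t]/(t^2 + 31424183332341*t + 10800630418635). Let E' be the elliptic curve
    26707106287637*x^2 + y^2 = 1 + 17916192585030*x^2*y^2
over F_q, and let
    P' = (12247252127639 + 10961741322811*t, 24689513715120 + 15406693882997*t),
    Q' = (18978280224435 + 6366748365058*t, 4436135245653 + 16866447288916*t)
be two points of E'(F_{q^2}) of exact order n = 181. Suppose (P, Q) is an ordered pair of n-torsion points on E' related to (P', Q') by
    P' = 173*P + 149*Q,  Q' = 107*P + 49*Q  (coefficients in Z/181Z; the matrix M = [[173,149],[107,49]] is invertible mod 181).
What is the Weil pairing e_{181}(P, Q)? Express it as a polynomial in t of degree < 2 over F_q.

5642806638156 + 9972017012422*t

Alternating bilinearity on E[181] (values in mu_{181} in F_{35537985059089^2}) gives e(P',Q') = e(P,Q)^det(M).
Hence e(P,Q) = e(P',Q')^{4} where 4 = 136^{-1} mod 181.
Edwards a_E,d_E -> Montgomery A=13765904707104,B=6550269584688 -> Weierstrass 0,12183712961365 via alpha=13360213988626,beta=11082224690424.
Miller loop for e_{181} over F_{35537985059089^2}: bits of 181 = 10110101; 7 double steps + 4 add steps, l/v at each.
Miller gives e_{181}(P',Q') = 13823742148063 + 23039693022407*t in F_{35537985059089^2}.
e_{181}(P,Q) = (13823742148063 + 23039693022407*t)^{4} = 5642806638156 + 9972017012422*t.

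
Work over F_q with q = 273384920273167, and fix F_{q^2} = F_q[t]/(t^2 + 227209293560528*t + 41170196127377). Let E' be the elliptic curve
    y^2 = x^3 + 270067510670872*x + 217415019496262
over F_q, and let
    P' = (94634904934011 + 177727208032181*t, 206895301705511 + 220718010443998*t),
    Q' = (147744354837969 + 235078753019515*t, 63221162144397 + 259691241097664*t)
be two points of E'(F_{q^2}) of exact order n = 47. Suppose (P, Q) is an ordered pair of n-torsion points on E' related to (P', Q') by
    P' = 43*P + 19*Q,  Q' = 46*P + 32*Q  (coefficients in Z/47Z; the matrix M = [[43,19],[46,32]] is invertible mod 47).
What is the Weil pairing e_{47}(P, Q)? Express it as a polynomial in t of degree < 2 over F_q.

The 47-Weil pairing on E[47] over F_{273384920273167} is alternating-bilinear: e_{47}(P',Q') = e_{47}(P,Q)^det(M).
43*32 - 19*46 = 502; reduced mod 47: det = 32, inverse 25.
Miller loop for e_{47} over F_{273384920273167^2}: bits of 47 = 101111; 5 double steps + 4 add steps, l/v at each.
Result: e(P',Q') = 201584850581518 + 97918996358425*t.
Finally e_{47}(P,Q) = 70320107994145 + 225768948199818*t.

70320107994145 + 225768948199818*t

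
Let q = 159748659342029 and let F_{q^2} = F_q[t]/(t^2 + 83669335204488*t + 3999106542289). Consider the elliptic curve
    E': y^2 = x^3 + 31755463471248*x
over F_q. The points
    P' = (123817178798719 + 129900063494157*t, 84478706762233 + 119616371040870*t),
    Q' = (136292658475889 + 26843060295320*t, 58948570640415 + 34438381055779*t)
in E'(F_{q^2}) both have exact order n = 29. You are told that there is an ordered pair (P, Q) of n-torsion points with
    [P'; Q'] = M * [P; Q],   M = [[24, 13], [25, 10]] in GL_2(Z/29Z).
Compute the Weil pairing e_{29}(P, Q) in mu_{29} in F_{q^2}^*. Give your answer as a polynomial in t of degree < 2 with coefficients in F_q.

117947272277160 + 136674792945568*t

Under M = [[24,13],[25,10]] in GL_2(Z/29), e_{29}(P',Q') = e_{29}(P,Q)^(24*10-13*25 mod 29).
det M = 24*10 - 13*25 = -85 = 2 (mod 29); 2^{-1} = 15 (mod 29).
Run Miller on y^2=x^3+31755463471248*x over F_{159748659342029}: ladder 11101 (5 bits); e = f_P(D_Q)/f_Q(D_P).
Miller gives e_{29}(P',Q') = 54129011111510 + 149044155918877*t in F_{159748659342029^2}.
Thus e_{29}(P,Q) = 117947272277160 + 136674792945568*t.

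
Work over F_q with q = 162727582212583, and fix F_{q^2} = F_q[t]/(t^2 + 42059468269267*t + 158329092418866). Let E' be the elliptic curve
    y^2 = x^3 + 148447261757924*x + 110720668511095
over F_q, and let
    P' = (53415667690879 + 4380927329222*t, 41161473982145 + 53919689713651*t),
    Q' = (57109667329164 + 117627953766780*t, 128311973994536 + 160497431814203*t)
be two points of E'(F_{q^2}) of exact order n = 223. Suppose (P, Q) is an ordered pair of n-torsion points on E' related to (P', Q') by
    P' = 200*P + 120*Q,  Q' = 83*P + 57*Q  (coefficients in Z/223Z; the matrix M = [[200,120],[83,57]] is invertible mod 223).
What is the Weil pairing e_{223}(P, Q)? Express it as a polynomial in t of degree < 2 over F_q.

e_{223} is bilinear + alternating on E[223], so e_{223}(200*P + 120*Q, 83*P + 57*Q) = e_{223}(P,Q)^(200*57-120*83).
det(M) mod 223 = 102; its inverse in (Z/223)^* is 129 (check: 102*129 mod 223 = 1).
n = 223 = (11011111)_2 (8 bits, wt 7); accumulate f_{223,P'}(Q'+S)/f_{223,P'}(S) along the 7-step ladder.
So e_{223}(P',Q') = 111060768748060 + 60797810264344*t.
(111060768748060 + 60797810264344*t)^{129} mod (162727582212583,f) = 108577311574081 + 119603407515809*t.

108577311574081 + 119603407515809*t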